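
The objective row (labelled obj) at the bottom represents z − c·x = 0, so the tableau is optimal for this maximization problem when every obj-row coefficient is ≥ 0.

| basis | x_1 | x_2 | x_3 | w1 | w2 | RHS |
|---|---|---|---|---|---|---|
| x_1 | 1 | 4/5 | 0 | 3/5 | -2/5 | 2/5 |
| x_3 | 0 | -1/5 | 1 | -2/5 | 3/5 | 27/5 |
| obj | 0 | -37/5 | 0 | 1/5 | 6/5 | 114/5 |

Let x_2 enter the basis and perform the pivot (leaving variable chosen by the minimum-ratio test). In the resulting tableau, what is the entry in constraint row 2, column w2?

1/2

Ratio test on column x_2 — row 1: (2/5)/(4/5) = 1/2; row 2: entry -1/5 ≤ 0. Minimum is 1/2 at row 1 (x_1 leaves); pivot element 4/5.
Divide row 1 by 4/5; eliminate column x_2 from the other rows.
Row 2 update in column w2: 3/5 − (-1/5)·(-1/2) = 1/2.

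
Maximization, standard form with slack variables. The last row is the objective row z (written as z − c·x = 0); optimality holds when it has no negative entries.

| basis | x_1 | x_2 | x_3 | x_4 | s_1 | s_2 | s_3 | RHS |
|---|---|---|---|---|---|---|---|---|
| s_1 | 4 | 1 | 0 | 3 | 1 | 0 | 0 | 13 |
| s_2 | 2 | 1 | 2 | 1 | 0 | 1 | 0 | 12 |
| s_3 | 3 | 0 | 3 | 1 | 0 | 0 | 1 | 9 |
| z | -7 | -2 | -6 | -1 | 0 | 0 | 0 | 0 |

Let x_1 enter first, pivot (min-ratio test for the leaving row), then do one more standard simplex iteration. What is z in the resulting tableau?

23

Ratio test on column x_1 — row 1: 13/4 = 13/4; row 2: 12/2 = 6; row 3: 9/3 = 3. Minimum is 3 at row 3 (s_3 leaves); pivot element 3.
Pivot on row 3; the z-row RHS becomes 0 − (-7)·3 = 21.
Next entering variable (most negative z-row entry -2): x_2.
Ratio test on column x_2 — row 1: 1/1 = 1; row 2: 6/1 = 6; row 3: entry 0 ≤ 0. Minimum is 1 at row 1 (s_1 leaves); pivot element 1.
After the second pivot the z-row RHS is 21 − (-2)·1 = 23.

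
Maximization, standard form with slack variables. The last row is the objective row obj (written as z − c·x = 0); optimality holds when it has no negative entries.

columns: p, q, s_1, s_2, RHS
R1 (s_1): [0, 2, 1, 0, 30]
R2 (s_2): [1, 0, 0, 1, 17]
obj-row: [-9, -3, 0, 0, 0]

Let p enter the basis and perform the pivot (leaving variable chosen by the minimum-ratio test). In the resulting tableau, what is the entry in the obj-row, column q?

Ratio test on column p — row 1: entry 0 ≤ 0; row 2: 17/1 = 17. Minimum is 17 at row 2 (s_2 leaves); pivot element 1.
Divide row 2 by 1; eliminate column p from the other rows.
obj-row update in column q: -3 − (-9)·0 = -3.

-3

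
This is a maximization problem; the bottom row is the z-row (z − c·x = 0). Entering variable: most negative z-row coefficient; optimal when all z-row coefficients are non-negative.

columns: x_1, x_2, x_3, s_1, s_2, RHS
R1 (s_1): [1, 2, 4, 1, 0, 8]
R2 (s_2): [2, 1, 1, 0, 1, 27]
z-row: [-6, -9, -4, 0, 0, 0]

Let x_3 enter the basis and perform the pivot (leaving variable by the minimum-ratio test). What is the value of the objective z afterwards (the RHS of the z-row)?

8

Ratio test on column x_3 — row 1: 8/4 = 2; row 2: 27/1 = 27. Minimum is 2 at row 1 (s_1 leaves); pivot element 4.
Pivot on row 1; the z-row RHS becomes 0 − (-4)·2 = 8.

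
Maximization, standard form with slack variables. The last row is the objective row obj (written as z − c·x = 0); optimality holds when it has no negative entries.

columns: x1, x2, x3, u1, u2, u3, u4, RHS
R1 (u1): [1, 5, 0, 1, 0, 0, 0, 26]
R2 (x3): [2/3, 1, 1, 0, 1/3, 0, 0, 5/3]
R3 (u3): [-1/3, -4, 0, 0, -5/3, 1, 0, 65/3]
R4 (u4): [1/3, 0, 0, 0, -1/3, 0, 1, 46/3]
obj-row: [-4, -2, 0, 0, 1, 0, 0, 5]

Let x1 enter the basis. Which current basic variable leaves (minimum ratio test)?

Column x1 entries and ratios — u1: 26/1 = 26; x3: (5/3)/(2/3) = 5/2; u3: -1/3 ≤ 0, skip; u4: (46/3)/(1/3) = 46.
Smallest ratio is 5/2 in the row of x3, so x3 leaves.

x3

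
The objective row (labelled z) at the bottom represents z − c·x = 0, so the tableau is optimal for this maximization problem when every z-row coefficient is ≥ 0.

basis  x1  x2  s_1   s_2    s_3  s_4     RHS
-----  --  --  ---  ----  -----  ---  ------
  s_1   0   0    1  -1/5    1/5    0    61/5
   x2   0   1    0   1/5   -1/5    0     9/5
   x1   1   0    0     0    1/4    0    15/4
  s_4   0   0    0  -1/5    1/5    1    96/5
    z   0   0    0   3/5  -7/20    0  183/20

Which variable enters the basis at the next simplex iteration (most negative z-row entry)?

Negative z-row entries: s_3: -7/20.
The most negative is -7/20 in column s_3, so s_3 enters.

s_3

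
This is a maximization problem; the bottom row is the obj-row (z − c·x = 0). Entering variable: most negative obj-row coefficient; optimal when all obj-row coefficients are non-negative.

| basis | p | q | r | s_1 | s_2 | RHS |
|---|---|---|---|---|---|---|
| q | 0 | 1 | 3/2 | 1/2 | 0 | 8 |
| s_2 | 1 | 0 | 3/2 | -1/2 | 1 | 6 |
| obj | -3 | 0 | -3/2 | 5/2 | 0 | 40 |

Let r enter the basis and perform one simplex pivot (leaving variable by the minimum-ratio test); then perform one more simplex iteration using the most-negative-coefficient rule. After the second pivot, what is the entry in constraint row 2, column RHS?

Ratio test on column r — row 1: 8/(3/2) = 16/3; row 2: 6/(3/2) = 4. Minimum is 4 at row 2 (s_2 leaves); pivot element 3/2.
Divide row 2 by 3/2; eliminate column r from the other rows.
Second iteration: most negative obj-row entry is -2 in column p, so p enters.
Ratio test on column p — row 1: entry -1 ≤ 0; row 2: 4/(2/3) = 6. Minimum is 6 at row 2 (r leaves); pivot element 2/3.
Divide row 2 by 2/3; eliminate column p from the other rows.
After both pivots, the entry at constraint row 2, column RHS is 6.

6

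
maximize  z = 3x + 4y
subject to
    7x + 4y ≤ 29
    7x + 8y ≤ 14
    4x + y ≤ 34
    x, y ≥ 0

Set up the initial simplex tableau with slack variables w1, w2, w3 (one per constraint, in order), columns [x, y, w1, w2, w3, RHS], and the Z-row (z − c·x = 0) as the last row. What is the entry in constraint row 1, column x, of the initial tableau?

Constraint 1 has coefficient 7 on x.

7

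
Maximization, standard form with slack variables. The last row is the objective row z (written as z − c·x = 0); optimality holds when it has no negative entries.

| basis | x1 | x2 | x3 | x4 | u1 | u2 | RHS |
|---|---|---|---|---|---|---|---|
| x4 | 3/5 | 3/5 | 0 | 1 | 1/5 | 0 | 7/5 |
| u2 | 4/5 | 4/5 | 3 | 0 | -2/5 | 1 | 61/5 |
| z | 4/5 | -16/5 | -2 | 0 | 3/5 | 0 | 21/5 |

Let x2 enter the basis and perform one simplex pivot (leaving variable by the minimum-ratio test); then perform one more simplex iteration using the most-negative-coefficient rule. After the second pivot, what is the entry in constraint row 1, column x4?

Ratio test on column x2 — row 1: (7/5)/(3/5) = 7/3; row 2: (61/5)/(4/5) = 61/4. Minimum is 7/3 at row 1 (x4 leaves); pivot element 3/5.
Divide row 1 by 3/5; eliminate column x2 from the other rows.
Second iteration: most negative z-row entry is -2 in column x3, so x3 enters.
Ratio test on column x3 — row 1: entry 0 ≤ 0; row 2: (31/3)/3 = 31/9. Minimum is 31/9 at row 2 (u2 leaves); pivot element 3.
Divide row 2 by 3; eliminate column x3 from the other rows.
After both pivots, the entry at constraint row 1, column x4 is 5/3.

5/3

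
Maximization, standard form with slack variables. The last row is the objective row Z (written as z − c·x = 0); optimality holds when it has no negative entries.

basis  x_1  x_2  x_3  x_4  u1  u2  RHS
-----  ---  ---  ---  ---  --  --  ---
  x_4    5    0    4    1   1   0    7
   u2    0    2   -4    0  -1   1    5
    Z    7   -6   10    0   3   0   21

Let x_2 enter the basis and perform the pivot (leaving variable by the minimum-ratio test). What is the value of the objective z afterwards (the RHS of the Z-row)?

36

Ratio test on column x_2 — row 1: entry 0 ≤ 0; row 2: 5/2 = 5/2. Minimum is 5/2 at row 2 (u2 leaves); pivot element 2.
Pivot on row 2; the Z-row RHS becomes 21 − (-6)·(5/2) = 36.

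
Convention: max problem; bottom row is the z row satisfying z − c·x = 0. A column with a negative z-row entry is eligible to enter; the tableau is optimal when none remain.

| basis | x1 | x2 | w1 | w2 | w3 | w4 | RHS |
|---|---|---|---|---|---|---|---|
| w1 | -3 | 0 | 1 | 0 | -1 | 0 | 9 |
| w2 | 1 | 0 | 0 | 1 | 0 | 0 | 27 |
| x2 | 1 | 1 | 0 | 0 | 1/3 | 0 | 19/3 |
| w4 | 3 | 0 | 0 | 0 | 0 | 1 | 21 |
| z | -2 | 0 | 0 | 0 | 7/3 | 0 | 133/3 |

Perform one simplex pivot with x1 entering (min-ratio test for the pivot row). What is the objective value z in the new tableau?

Ratio test on column x1 — row 1: entry -3 ≤ 0; row 2: 27/1 = 27; row 3: (19/3)/1 = 19/3; row 4: 21/3 = 7. Minimum is 19/3 at row 3 (x2 leaves); pivot element 1.
Pivot on row 3; the z-row RHS becomes 133/3 − (-2)·(19/3) = 57.

57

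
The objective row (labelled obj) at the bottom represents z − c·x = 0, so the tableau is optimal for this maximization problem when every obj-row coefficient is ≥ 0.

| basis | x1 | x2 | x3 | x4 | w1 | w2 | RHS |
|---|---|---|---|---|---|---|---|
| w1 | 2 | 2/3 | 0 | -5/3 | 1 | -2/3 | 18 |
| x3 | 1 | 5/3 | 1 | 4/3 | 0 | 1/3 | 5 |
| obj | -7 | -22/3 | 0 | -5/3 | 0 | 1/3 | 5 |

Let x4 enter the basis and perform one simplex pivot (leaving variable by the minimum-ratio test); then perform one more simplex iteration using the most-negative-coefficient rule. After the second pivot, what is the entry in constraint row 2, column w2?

1/3

Ratio test on column x4 — row 1: entry -5/3 ≤ 0; row 2: 5/(4/3) = 15/4. Minimum is 15/4 at row 2 (x3 leaves); pivot element 4/3.
Divide row 2 by 4/3; eliminate column x4 from the other rows.
Second iteration: most negative obj-row entry is -23/4 in column x1, so x1 enters.
Ratio test on column x1 — row 1: (97/4)/(13/4) = 97/13; row 2: (15/4)/(3/4) = 5. Minimum is 5 at row 2 (x4 leaves); pivot element 3/4.
Divide row 2 by 3/4; eliminate column x1 from the other rows.
After both pivots, the entry at constraint row 2, column w2 is 1/3.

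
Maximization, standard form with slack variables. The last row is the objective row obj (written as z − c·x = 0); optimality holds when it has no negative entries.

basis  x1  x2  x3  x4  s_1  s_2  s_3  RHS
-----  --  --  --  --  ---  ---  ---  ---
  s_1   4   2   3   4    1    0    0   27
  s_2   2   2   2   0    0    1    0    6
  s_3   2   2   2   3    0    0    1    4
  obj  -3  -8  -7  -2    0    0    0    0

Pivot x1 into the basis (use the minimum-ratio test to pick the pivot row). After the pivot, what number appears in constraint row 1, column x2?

-2

Ratio test on column x1 — row 1: 27/4 = 27/4; row 2: 6/2 = 3; row 3: 4/2 = 2. Minimum is 2 at row 3 (s_3 leaves); pivot element 2.
Divide row 3 by 2; eliminate column x1 from the other rows.
Row 1 update in column x2: 2 − 4·1 = -2.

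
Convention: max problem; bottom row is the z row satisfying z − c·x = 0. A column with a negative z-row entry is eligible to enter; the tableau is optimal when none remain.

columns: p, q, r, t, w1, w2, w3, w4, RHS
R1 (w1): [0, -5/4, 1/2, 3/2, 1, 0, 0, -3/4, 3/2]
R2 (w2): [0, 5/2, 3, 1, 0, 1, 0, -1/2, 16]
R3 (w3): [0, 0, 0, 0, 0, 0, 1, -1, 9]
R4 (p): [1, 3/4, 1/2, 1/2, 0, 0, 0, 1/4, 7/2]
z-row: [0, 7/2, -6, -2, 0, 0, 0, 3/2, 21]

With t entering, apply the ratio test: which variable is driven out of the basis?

Column t entries and ratios — w1: (3/2)/(3/2) = 1; w2: 16/1 = 16; w3: 0 ≤ 0, skip; p: (7/2)/(1/2) = 7.
Smallest ratio is 1 in the row of w1, so w1 leaves.

w1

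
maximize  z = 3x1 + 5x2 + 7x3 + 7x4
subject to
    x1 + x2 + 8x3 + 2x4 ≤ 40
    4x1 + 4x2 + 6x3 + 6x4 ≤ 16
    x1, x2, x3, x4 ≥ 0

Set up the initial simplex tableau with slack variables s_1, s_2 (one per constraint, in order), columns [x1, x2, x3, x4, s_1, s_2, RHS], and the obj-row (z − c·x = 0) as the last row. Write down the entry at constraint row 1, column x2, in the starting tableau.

Constraint 1 has coefficient 1 on x2.

1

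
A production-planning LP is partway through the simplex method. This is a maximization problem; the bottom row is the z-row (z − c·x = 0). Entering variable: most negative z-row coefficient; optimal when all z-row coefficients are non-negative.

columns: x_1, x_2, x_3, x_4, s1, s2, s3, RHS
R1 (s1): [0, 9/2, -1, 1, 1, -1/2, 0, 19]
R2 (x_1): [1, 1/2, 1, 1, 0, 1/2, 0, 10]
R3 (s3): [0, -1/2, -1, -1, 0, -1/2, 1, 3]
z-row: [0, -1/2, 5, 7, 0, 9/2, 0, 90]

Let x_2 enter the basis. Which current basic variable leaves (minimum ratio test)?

s1

Column x_2 entries and ratios — s1: 19/(9/2) = 38/9; x_1: 10/(1/2) = 20; s3: -1/2 ≤ 0, skip.
Smallest ratio is 38/9 in the row of s1, so s1 leaves.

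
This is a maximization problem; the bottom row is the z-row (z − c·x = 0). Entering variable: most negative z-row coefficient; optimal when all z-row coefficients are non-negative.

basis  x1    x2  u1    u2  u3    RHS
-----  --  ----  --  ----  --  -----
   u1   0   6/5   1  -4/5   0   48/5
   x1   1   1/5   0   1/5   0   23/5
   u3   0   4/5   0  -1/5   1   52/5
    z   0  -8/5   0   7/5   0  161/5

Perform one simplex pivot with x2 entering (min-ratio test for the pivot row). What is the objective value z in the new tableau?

45

Ratio test on column x2 — row 1: (48/5)/(6/5) = 8; row 2: (23/5)/(1/5) = 23; row 3: (52/5)/(4/5) = 13. Minimum is 8 at row 1 (u1 leaves); pivot element 6/5.
Pivot on row 1; the z-row RHS becomes 161/5 − (-8/5)·8 = 45.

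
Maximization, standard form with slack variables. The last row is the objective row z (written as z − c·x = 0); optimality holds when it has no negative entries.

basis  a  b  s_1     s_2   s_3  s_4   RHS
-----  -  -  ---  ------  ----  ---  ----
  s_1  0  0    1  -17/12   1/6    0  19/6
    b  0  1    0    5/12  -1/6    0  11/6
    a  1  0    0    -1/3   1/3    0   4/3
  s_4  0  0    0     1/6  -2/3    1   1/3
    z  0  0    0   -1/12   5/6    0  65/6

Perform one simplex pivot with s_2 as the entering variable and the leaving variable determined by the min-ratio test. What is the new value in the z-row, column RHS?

Ratio test on column s_2 — row 1: entry -17/12 ≤ 0; row 2: (11/6)/(5/12) = 22/5; row 3: entry -1/3 ≤ 0; row 4: (1/3)/(1/6) = 2. Minimum is 2 at row 4 (s_4 leaves); pivot element 1/6.
Divide row 4 by 1/6; eliminate column s_2 from the other rows.
z-row update in column RHS: 65/6 − (-1/12)·2 = 11.

11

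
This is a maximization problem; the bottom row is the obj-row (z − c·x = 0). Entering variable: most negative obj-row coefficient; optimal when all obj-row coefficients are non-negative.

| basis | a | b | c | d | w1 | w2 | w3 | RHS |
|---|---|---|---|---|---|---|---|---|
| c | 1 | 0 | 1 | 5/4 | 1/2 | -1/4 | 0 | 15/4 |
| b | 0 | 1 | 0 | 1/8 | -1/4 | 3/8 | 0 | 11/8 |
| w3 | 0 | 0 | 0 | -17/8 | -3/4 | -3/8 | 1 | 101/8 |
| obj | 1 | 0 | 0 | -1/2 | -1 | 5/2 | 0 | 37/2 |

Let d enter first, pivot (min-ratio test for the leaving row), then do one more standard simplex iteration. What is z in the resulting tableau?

26

Ratio test on column d — row 1: (15/4)/(5/4) = 3; row 2: (11/8)/(1/8) = 11; row 3: entry -17/8 ≤ 0. Minimum is 3 at row 1 (c leaves); pivot element 5/4.
Pivot on row 1; the obj-row RHS becomes 37/2 − (-1/2)·3 = 20.
Next entering variable (most negative obj-row entry -4/5): w1.
Ratio test on column w1 — row 1: 3/(2/5) = 15/2; row 2: entry -3/10 ≤ 0; row 3: 19/(1/10) = 190. Minimum is 15/2 at row 1 (d leaves); pivot element 2/5.
After the second pivot the obj-row RHS is 20 − (-4/5)·(15/2) = 26.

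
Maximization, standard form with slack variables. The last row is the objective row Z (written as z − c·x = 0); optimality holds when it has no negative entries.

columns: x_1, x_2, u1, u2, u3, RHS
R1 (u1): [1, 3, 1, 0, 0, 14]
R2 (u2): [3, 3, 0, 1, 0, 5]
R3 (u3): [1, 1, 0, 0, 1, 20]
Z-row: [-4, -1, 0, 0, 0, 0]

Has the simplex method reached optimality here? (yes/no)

no

The Z-row has a negative entry -4 in column x_1, so it is not optimal.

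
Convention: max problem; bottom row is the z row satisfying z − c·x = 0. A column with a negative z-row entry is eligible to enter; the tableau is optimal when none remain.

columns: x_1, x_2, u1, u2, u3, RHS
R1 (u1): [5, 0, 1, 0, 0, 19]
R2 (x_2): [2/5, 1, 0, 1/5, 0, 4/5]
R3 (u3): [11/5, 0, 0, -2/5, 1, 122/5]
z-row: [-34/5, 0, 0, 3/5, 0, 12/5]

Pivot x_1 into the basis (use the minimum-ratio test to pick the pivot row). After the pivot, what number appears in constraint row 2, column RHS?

Ratio test on column x_1 — row 1: 19/5 = 19/5; row 2: (4/5)/(2/5) = 2; row 3: (122/5)/(11/5) = 122/11. Minimum is 2 at row 2 (x_2 leaves); pivot element 2/5.
Divide row 2 by 2/5; eliminate column x_1 from the other rows.
In the new row 2, the RHS entry is the old entry divided by the pivot: (4/5)/(2/5) = 2.

2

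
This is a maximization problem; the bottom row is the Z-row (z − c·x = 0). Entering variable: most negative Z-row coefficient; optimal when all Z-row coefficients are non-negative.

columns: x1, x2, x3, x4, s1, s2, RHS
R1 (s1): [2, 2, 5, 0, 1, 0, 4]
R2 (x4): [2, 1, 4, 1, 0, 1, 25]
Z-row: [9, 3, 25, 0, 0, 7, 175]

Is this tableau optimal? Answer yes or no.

Every Z-row coefficient is ≥ 0, so the tableau is optimal.

yes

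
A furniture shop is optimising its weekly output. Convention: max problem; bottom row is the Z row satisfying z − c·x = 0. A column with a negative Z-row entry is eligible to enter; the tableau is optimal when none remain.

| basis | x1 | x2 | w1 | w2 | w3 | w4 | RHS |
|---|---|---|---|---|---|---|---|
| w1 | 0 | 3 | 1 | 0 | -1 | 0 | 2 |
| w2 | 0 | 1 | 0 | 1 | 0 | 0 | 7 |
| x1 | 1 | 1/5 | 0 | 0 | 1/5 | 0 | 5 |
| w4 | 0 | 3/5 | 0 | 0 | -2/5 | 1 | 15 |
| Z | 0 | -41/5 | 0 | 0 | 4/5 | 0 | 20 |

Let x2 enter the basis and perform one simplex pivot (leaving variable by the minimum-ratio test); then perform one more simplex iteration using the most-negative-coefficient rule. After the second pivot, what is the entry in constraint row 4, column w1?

Ratio test on column x2 — row 1: 2/3 = 2/3; row 2: 7/1 = 7; row 3: 5/(1/5) = 25; row 4: 15/(3/5) = 25. Minimum is 2/3 at row 1 (w1 leaves); pivot element 3.
Divide row 1 by 3; eliminate column x2 from the other rows.
Second iteration: most negative Z-row entry is -29/15 in column w3, so w3 enters.
Ratio test on column w3 — row 1: entry -1/3 ≤ 0; row 2: (19/3)/(1/3) = 19; row 3: (73/15)/(4/15) = 73/4; row 4: entry -1/5 ≤ 0. Minimum is 73/4 at row 3 (x1 leaves); pivot element 4/15.
Divide row 3 by 4/15; eliminate column w3 from the other rows.
After both pivots, the entry at constraint row 4, column w1 is -1/4.

-1/4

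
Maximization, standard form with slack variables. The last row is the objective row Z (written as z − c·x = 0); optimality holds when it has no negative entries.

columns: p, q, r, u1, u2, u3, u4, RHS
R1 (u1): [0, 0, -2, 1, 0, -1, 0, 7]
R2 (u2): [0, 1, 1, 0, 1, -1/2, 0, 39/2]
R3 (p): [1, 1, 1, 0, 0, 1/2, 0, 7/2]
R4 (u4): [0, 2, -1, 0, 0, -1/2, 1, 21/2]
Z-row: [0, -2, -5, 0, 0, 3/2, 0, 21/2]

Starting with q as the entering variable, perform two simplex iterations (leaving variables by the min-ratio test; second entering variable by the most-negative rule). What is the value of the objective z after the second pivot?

Ratio test on column q — row 1: entry 0 ≤ 0; row 2: (39/2)/1 = 39/2; row 3: (7/2)/1 = 7/2; row 4: (21/2)/2 = 21/4. Minimum is 7/2 at row 3 (p leaves); pivot element 1.
Pivot on row 3; the Z-row RHS becomes 21/2 − (-2)·(7/2) = 35/2.
Next entering variable (most negative Z-row entry -3): r.
Ratio test on column r — row 1: entry -2 ≤ 0; row 2: entry 0 ≤ 0; row 3: (7/2)/1 = 7/2; row 4: entry -3 ≤ 0. Minimum is 7/2 at row 3 (q leaves); pivot element 1.
After the second pivot the Z-row RHS is 35/2 − (-3)·(7/2) = 28.

28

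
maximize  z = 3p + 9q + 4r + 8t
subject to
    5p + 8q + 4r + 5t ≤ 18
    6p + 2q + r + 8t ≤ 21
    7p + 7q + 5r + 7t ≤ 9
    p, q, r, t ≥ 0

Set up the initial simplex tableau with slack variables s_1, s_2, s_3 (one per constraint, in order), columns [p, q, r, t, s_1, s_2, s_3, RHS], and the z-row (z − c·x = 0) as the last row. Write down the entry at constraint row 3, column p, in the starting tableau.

7

Constraint 3 has coefficient 7 on p.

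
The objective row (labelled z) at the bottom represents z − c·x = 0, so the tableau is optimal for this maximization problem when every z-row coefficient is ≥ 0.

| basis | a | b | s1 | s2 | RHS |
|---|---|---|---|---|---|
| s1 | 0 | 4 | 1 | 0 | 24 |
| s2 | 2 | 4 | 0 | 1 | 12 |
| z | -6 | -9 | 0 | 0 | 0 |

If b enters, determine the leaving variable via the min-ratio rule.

s2

Column b entries and ratios — s1: 24/4 = 6; s2: 12/4 = 3.
Smallest ratio is 3 in the row of s2, so s2 leaves.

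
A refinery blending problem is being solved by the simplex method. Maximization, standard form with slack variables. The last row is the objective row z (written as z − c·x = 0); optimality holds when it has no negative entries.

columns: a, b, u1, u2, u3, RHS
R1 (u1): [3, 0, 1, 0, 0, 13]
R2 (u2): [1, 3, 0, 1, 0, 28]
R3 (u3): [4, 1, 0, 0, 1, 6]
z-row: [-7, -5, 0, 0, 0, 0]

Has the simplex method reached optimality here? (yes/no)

The z-row has a negative entry -7 in column a, so it is not optimal.

no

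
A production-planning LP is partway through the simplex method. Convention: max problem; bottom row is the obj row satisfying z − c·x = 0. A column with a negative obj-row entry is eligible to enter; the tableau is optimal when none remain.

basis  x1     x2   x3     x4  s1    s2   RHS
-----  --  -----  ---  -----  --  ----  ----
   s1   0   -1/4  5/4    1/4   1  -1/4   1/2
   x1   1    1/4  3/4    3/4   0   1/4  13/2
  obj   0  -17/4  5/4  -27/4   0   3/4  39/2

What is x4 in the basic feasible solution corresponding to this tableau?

0

x4 is not in the basis, so in the current basic feasible solution x4 = 0.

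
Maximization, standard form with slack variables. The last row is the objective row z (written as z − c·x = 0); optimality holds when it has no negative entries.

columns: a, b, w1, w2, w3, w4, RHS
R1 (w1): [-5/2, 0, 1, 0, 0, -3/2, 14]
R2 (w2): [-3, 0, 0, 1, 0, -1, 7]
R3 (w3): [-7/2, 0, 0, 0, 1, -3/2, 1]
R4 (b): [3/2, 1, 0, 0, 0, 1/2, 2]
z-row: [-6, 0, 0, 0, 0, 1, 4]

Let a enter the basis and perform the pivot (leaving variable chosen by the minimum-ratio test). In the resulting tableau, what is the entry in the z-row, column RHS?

Ratio test on column a — row 1: entry -5/2 ≤ 0; row 2: entry -3 ≤ 0; row 3: entry -7/2 ≤ 0; row 4: 2/(3/2) = 4/3. Minimum is 4/3 at row 4 (b leaves); pivot element 3/2.
Divide row 4 by 3/2; eliminate column a from the other rows.
z-row update in column RHS: 4 − (-6)·(4/3) = 12.

12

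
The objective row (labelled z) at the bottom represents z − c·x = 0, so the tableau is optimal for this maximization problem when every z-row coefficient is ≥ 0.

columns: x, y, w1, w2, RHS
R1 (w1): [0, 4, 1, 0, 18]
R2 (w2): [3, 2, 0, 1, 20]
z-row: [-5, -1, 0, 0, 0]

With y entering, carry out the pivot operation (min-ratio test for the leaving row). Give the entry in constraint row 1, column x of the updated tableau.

Ratio test on column y — row 1: 18/4 = 9/2; row 2: 20/2 = 10. Minimum is 9/2 at row 1 (w1 leaves); pivot element 4.
Divide row 1 by 4; eliminate column y from the other rows.
In the new row 1, the x entry is the old entry divided by the pivot: 0/4 = 0.

0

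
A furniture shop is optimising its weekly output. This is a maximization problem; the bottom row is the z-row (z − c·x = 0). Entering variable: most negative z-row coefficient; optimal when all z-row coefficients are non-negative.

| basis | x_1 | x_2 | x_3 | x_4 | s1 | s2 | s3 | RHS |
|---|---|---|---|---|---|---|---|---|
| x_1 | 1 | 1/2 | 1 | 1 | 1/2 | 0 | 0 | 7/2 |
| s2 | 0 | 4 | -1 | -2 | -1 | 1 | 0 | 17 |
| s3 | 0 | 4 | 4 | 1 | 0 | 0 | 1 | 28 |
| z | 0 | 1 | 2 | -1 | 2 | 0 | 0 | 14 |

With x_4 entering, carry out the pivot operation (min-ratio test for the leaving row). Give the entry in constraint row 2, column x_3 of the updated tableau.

1

Ratio test on column x_4 — row 1: (7/2)/1 = 7/2; row 2: entry -2 ≤ 0; row 3: 28/1 = 28. Minimum is 7/2 at row 1 (x_1 leaves); pivot element 1.
Divide row 1 by 1; eliminate column x_4 from the other rows.
Row 2 update in column x_3: -1 − (-2)·1 = 1.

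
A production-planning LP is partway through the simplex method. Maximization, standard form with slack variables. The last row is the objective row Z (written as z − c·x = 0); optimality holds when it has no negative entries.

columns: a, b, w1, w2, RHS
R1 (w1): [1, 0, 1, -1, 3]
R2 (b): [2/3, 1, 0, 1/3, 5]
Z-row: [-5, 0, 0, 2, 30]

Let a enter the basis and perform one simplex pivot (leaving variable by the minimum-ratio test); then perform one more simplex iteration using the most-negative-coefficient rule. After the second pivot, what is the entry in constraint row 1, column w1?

1/3

Ratio test on column a — row 1: 3/1 = 3; row 2: 5/(2/3) = 15/2. Minimum is 3 at row 1 (w1 leaves); pivot element 1.
Divide row 1 by 1; eliminate column a from the other rows.
Second iteration: most negative Z-row entry is -3 in column w2, so w2 enters.
Ratio test on column w2 — row 1: entry -1 ≤ 0; row 2: 3/1 = 3. Minimum is 3 at row 2 (b leaves); pivot element 1.
Divide row 2 by 1; eliminate column w2 from the other rows.
After both pivots, the entry at constraint row 1, column w1 is 1/3.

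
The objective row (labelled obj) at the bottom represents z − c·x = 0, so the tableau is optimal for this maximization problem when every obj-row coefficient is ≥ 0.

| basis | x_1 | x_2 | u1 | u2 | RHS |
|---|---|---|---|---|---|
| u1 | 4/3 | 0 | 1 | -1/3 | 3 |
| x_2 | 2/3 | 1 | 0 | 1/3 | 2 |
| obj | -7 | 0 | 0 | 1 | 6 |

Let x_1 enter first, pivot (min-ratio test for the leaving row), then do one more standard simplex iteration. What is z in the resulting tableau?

Ratio test on column x_1 — row 1: 3/(4/3) = 9/4; row 2: 2/(2/3) = 3. Minimum is 9/4 at row 1 (u1 leaves); pivot element 4/3.
Pivot on row 1; the obj-row RHS becomes 6 − (-7)·(9/4) = 87/4.
Next entering variable (most negative obj-row entry -3/4): u2.
Ratio test on column u2 — row 1: entry -1/4 ≤ 0; row 2: (1/2)/(1/2) = 1. Minimum is 1 at row 2 (x_2 leaves); pivot element 1/2.
After the second pivot the obj-row RHS is 87/4 − (-3/4)·1 = 45/2.

45/2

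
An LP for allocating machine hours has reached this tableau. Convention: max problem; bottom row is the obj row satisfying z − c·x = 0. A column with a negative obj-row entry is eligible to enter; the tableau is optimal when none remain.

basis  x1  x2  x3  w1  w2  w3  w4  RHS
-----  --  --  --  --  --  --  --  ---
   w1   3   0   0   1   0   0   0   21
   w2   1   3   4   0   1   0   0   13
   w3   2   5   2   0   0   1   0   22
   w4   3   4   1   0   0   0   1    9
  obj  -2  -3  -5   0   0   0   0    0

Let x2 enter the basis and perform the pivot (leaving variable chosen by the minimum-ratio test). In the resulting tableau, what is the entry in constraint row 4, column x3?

1/4

Ratio test on column x2 — row 1: entry 0 ≤ 0; row 2: 13/3 = 13/3; row 3: 22/5 = 22/5; row 4: 9/4 = 9/4. Minimum is 9/4 at row 4 (w4 leaves); pivot element 4.
Divide row 4 by 4; eliminate column x2 from the other rows.
In the new row 4, the x3 entry is the old entry divided by the pivot: 1/4 = 1/4.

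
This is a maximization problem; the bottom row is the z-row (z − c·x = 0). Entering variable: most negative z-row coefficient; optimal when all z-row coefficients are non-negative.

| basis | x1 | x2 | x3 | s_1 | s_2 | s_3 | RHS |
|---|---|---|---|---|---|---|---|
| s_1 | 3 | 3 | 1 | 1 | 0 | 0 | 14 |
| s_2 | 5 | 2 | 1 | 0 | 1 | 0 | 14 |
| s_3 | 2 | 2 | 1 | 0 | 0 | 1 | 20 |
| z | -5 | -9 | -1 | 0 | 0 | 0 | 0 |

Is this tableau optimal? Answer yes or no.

no

The z-row has a negative entry -9 in column x2, so it is not optimal.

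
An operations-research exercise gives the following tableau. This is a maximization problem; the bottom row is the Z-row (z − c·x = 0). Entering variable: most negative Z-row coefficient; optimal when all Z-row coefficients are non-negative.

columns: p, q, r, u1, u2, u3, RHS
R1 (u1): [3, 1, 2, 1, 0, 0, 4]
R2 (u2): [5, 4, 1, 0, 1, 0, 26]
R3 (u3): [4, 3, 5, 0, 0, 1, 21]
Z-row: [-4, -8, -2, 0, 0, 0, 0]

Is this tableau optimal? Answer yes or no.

The Z-row has a negative entry -8 in column q, so it is not optimal.

no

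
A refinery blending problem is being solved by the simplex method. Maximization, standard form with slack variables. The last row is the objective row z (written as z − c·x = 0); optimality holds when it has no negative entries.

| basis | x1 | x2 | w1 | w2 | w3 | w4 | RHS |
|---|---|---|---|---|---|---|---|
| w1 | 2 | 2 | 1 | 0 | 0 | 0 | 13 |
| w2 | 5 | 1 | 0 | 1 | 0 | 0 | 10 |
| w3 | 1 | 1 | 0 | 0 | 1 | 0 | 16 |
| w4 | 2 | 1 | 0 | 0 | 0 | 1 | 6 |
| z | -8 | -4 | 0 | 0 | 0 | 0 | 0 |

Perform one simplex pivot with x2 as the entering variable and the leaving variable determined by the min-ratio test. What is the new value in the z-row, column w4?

Ratio test on column x2 — row 1: 13/2 = 13/2; row 2: 10/1 = 10; row 3: 16/1 = 16; row 4: 6/1 = 6. Minimum is 6 at row 4 (w4 leaves); pivot element 1.
Divide row 4 by 1; eliminate column x2 from the other rows.
z-row update in column w4: 0 − (-4)·1 = 4.

4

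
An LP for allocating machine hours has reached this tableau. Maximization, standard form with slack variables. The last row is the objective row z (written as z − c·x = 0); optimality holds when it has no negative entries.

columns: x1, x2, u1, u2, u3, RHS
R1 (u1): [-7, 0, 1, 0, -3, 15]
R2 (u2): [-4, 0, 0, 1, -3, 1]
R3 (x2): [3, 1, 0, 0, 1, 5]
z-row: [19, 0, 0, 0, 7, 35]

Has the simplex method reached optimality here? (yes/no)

Every z-row coefficient is ≥ 0, so the tableau is optimal.

yes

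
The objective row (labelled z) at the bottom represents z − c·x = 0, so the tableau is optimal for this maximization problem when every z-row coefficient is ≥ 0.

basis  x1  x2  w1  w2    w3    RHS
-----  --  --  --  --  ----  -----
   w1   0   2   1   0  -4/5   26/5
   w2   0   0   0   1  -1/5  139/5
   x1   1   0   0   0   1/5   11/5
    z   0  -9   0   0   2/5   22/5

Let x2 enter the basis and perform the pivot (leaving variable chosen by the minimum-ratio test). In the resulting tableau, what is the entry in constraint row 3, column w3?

1/5

Ratio test on column x2 — row 1: (26/5)/2 = 13/5; row 2: entry 0 ≤ 0; row 3: entry 0 ≤ 0. Minimum is 13/5 at row 1 (w1 leaves); pivot element 2.
Divide row 1 by 2; eliminate column x2 from the other rows.
Row 3 update in column w3: 1/5 − 0·(-2/5) = 1/5.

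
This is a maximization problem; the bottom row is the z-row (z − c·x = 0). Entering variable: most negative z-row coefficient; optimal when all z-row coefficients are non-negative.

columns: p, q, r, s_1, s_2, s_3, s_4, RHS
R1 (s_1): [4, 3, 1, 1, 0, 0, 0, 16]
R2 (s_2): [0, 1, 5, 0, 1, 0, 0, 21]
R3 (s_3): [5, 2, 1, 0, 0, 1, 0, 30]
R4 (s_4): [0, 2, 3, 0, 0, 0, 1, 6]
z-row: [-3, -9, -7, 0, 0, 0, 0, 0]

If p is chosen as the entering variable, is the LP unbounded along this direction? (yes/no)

Column p has positive entries in row(s) 1, 3, so the ratio test bounds it — not unbounded.

no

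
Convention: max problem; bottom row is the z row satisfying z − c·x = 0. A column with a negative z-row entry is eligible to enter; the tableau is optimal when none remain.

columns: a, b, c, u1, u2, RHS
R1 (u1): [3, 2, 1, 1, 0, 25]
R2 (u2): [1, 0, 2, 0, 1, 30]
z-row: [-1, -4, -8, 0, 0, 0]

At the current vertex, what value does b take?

b is not in the basis, so in the current basic feasible solution b = 0.

0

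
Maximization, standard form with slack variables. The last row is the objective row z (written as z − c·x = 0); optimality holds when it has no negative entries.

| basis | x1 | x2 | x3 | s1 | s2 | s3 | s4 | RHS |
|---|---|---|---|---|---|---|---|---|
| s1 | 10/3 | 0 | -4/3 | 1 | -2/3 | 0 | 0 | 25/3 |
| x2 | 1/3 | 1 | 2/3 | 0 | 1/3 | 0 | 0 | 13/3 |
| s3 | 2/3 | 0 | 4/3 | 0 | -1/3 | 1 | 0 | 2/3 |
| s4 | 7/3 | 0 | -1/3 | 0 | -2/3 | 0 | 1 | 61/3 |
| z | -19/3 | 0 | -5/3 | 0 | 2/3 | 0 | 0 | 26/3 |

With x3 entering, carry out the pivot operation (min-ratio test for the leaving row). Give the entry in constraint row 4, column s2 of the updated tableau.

Ratio test on column x3 — row 1: entry -4/3 ≤ 0; row 2: (13/3)/(2/3) = 13/2; row 3: (2/3)/(4/3) = 1/2; row 4: entry -1/3 ≤ 0. Minimum is 1/2 at row 3 (s3 leaves); pivot element 4/3.
Divide row 3 by 4/3; eliminate column x3 from the other rows.
Row 4 update in column s2: -2/3 − (-1/3)·(-1/4) = -3/4.

-3/4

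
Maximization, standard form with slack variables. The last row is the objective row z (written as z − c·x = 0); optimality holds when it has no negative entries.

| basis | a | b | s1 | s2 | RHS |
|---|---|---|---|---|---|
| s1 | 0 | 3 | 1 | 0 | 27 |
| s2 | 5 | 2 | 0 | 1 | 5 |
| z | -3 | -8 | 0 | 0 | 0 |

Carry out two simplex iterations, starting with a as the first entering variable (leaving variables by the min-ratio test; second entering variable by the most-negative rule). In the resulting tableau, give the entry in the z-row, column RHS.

20

Ratio test on column a — row 1: entry 0 ≤ 0; row 2: 5/5 = 1. Minimum is 1 at row 2 (s2 leaves); pivot element 5.
Divide row 2 by 5; eliminate column a from the other rows.
Second iteration: most negative z-row entry is -34/5 in column b, so b enters.
Ratio test on column b — row 1: 27/3 = 9; row 2: 1/(2/5) = 5/2. Minimum is 5/2 at row 2 (a leaves); pivot element 2/5.
Divide row 2 by 2/5; eliminate column b from the other rows.
After both pivots, the entry at the z-row, column RHS is 20.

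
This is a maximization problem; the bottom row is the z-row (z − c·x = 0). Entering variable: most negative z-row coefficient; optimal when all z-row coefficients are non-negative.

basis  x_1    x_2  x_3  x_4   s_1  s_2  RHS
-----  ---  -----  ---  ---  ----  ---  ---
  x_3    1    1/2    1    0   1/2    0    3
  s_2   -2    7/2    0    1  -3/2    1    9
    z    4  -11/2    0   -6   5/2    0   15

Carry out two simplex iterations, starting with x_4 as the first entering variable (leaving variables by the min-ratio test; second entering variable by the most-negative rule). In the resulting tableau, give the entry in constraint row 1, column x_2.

1/2

Ratio test on column x_4 — row 1: entry 0 ≤ 0; row 2: 9/1 = 9. Minimum is 9 at row 2 (s_2 leaves); pivot element 1.
Divide row 2 by 1; eliminate column x_4 from the other rows.
Second iteration: most negative z-row entry is -8 in column x_1, so x_1 enters.
Ratio test on column x_1 — row 1: 3/1 = 3; row 2: entry -2 ≤ 0. Minimum is 3 at row 1 (x_3 leaves); pivot element 1.
Divide row 1 by 1; eliminate column x_1 from the other rows.
After both pivots, the entry at constraint row 1, column x_2 is 1/2.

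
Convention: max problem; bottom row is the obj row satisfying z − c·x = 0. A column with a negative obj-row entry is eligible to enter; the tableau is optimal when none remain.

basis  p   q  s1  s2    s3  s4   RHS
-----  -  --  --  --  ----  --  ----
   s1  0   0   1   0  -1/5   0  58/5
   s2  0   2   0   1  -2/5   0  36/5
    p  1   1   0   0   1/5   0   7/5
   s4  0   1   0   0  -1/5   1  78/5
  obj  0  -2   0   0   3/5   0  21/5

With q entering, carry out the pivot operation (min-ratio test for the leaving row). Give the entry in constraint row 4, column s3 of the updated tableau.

-2/5

Ratio test on column q — row 1: entry 0 ≤ 0; row 2: (36/5)/2 = 18/5; row 3: (7/5)/1 = 7/5; row 4: (78/5)/1 = 78/5. Minimum is 7/5 at row 3 (p leaves); pivot element 1.
Divide row 3 by 1; eliminate column q from the other rows.
Row 4 update in column s3: -1/5 − 1·(1/5) = -2/5.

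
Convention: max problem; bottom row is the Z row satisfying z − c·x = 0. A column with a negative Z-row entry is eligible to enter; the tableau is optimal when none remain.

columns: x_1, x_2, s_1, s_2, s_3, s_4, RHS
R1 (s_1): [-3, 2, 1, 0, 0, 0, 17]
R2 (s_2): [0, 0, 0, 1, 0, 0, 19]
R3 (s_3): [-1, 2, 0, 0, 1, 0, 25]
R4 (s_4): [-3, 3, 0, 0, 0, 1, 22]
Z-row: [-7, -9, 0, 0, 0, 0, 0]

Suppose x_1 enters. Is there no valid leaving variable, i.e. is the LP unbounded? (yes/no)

yes

Every constraint-row entry in column x_1 is ≤ 0, so increasing x_1 is unbounded.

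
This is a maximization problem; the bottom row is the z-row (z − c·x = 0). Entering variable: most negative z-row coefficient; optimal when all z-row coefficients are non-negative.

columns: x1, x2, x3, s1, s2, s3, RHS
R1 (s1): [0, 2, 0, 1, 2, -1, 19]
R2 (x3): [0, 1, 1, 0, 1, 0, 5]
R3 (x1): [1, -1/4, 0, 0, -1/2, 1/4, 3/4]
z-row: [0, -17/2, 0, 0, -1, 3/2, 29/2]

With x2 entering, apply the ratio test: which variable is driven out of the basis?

Column x2 entries and ratios — s1: 19/2 = 19/2; x3: 5/1 = 5; x1: -1/4 ≤ 0, skip.
Smallest ratio is 5 in the row of x3, so x3 leaves.

x3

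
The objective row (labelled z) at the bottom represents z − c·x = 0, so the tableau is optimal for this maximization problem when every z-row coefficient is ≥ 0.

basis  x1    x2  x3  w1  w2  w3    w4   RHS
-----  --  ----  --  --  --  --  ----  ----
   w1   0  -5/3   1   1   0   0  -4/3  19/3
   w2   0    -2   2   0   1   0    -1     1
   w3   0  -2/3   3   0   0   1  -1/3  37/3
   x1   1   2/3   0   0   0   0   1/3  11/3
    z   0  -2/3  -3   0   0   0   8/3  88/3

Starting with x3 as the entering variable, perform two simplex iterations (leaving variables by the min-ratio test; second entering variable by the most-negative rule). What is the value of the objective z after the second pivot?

335/7

Ratio test on column x3 — row 1: (19/3)/1 = 19/3; row 2: 1/2 = 1/2; row 3: (37/3)/3 = 37/9; row 4: entry 0 ≤ 0. Minimum is 1/2 at row 2 (w2 leaves); pivot element 2.
Pivot on row 2; the z-row RHS becomes 88/3 − (-3)·(1/2) = 185/6.
Next entering variable (most negative z-row entry -11/3): x2.
Ratio test on column x2 — row 1: entry -2/3 ≤ 0; row 2: entry -1 ≤ 0; row 3: (65/6)/(7/3) = 65/14; row 4: (11/3)/(2/3) = 11/2. Minimum is 65/14 at row 3 (w3 leaves); pivot element 7/3.
After the second pivot the z-row RHS is 185/6 − (-11/3)·(65/14) = 335/7.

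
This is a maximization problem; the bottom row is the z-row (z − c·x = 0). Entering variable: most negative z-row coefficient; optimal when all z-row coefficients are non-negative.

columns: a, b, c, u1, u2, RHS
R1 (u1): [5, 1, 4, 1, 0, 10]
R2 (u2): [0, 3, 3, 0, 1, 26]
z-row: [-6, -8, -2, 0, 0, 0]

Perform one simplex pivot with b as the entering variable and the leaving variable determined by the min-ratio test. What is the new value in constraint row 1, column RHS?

4/3

Ratio test on column b — row 1: 10/1 = 10; row 2: 26/3 = 26/3. Minimum is 26/3 at row 2 (u2 leaves); pivot element 3.
Divide row 2 by 3; eliminate column b from the other rows.
Row 1 update in column RHS: 10 − 1·(26/3) = 4/3.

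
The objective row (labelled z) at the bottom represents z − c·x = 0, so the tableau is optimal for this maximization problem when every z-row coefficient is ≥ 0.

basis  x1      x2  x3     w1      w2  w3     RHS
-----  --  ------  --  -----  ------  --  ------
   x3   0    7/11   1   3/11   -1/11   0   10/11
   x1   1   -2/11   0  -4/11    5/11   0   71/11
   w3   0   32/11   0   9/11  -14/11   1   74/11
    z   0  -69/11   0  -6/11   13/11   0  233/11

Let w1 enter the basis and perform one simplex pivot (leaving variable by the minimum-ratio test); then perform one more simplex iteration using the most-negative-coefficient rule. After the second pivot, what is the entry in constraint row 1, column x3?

Ratio test on column w1 — row 1: (10/11)/(3/11) = 10/3; row 2: entry -4/11 ≤ 0; row 3: (74/11)/(9/11) = 74/9. Minimum is 10/3 at row 1 (x3 leaves); pivot element 3/11.
Divide row 1 by 3/11; eliminate column w1 from the other rows.
Second iteration: most negative z-row entry is -5 in column x2, so x2 enters.
Ratio test on column x2 — row 1: (10/3)/(7/3) = 10/7; row 2: (23/3)/(2/3) = 23/2; row 3: 4/1 = 4. Minimum is 10/7 at row 1 (w1 leaves); pivot element 7/3.
Divide row 1 by 7/3; eliminate column x2 from the other rows.
After both pivots, the entry at constraint row 1, column x3 is 11/7.

11/7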